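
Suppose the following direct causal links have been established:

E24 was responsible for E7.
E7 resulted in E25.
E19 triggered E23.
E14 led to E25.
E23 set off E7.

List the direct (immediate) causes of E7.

E23, E24

Upstream contributors include E19, but only E23, E24 feed directly into E7.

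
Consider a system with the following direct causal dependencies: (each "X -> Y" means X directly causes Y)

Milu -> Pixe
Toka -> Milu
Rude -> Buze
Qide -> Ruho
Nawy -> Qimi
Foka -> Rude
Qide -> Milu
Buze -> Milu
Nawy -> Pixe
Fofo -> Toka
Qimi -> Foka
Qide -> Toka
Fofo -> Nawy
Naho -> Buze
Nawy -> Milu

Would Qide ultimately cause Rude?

Qide leads to Ruho, Toka, Milu, Pixe; Rude is not among them.

No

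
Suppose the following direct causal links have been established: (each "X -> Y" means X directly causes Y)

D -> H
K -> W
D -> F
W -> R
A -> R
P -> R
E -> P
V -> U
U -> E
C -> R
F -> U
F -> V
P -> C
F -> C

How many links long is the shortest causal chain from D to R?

3

Shortest chain: D → F → C → R.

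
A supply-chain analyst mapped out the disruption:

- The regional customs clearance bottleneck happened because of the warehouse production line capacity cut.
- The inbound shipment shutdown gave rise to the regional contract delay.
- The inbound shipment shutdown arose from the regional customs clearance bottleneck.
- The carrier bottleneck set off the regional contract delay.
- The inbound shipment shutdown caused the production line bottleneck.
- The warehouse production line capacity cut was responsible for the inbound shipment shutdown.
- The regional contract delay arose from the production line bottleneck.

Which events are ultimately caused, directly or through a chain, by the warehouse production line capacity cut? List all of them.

Direct effects: the regional customs clearance bottleneck, the inbound shipment shutdown.
2 steps out: the production line bottleneck, the regional contract delay.
Not reachable from it: the carrier bottleneck.

the inbound shipment shutdown, the production line bottleneck, the regional contract delay, the regional customs clearance bottleneck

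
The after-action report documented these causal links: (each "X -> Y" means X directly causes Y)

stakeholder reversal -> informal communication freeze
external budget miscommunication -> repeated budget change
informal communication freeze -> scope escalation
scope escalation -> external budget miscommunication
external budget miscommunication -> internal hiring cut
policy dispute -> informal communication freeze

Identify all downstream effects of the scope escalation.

Direct effects: the external budget miscommunication.
2 steps out: the internal hiring cut, the repeated budget change.
Not reachable from it: the policy dispute, the informal communication freeze, the stakeholder reversal.

the external budget miscommunication, the internal hiring cut, the repeated budget change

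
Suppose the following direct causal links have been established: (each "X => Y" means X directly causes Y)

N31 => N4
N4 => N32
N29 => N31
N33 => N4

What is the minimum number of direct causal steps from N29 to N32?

Shortest chain: N29 → N31 → N4 → N32.

3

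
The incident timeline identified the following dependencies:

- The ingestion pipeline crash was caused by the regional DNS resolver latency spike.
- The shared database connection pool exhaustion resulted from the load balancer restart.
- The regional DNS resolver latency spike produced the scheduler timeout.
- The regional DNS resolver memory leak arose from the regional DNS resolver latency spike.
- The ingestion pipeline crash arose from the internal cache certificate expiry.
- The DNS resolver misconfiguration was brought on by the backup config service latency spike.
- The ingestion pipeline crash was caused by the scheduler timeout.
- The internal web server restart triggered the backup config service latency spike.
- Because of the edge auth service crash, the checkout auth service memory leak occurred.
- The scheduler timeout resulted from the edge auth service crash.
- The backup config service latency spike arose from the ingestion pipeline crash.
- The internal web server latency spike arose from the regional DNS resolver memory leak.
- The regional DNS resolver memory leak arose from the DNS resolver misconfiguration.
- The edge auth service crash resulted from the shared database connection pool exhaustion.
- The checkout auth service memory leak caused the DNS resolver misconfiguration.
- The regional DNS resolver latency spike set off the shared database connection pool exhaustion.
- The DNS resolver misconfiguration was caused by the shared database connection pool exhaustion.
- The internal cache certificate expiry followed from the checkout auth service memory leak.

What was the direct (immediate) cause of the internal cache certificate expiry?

the checkout auth service memory leak

Upstream contributors include the load balancer restart, the regional DNS resolver latency spike, the shared database connection pool exhaustion, the edge auth service crash, but only the checkout auth service memory leak feeds directly into the internal cache certificate expiry.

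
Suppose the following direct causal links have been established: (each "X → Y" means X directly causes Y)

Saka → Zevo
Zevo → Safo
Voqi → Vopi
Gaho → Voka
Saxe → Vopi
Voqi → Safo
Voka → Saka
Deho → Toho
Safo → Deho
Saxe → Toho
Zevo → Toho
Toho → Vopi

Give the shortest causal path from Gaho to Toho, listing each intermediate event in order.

Gaho → Voka
Voka → Saka
Saka → Zevo
Zevo → Toho
Length: 4 steps.

Gaho → Voka → Saka → Zevo → Toho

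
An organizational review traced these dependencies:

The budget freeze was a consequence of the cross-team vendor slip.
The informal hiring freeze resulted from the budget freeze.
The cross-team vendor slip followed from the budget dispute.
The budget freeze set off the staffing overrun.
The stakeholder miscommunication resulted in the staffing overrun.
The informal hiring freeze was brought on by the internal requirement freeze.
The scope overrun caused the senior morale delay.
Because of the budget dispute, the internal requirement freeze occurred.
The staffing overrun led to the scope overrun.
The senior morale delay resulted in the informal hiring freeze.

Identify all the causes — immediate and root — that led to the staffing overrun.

Immediate causes of the staffing overrun: the budget freeze, the stakeholder miscommunication.
Further upstream: the budget dispute, the cross-team vendor slip.

the budget dispute, the budget freeze, the cross-team vendor slip, the stakeholder miscommunication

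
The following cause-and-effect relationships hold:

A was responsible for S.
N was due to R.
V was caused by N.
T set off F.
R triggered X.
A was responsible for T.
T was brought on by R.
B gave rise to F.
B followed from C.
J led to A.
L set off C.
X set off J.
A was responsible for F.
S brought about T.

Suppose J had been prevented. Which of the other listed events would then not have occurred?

A, S

Downstream of J: A, S, T, F.
Of those, still caused via another path: T, F.
The remainder have no surviving cause.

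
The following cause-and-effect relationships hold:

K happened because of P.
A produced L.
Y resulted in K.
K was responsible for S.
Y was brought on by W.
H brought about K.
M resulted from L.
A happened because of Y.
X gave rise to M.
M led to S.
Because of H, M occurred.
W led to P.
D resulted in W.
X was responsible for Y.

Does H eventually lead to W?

H leads to K, M, S; W is not among them.

No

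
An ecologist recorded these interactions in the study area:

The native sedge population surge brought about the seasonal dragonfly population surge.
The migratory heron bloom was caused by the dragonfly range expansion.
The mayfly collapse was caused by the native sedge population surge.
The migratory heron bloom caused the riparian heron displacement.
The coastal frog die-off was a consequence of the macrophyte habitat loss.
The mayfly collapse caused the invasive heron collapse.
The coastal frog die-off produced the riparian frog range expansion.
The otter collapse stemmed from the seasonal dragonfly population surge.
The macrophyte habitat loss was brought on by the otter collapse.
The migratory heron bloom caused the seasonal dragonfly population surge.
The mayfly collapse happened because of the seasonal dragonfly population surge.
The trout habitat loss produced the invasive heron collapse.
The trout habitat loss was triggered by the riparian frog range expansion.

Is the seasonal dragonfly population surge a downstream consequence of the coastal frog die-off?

The coastal frog die-off leads to the riparian frog range expansion, the trout habitat loss, the invasive heron collapse; the seasonal dragonfly population surge is not among them.

No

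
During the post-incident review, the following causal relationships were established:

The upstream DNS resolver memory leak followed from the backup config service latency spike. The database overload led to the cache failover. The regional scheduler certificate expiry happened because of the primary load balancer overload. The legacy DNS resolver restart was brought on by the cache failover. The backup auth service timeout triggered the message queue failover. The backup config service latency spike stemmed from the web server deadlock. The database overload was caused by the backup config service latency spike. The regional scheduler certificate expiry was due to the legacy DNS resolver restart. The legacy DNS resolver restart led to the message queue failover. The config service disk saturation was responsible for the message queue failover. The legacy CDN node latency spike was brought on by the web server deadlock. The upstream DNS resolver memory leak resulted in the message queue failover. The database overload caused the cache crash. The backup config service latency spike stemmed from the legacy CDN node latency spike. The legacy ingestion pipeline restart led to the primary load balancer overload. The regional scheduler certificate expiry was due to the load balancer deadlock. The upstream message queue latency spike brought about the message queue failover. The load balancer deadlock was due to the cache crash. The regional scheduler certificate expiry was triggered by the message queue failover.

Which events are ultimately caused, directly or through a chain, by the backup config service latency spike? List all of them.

the cache crash, the cache failover, the database overload, the legacy DNS resolver restart, the load balancer deadlock, the message queue failover, the regional scheduler certificate expiry, the upstream DNS resolver memory leak

Direct effects: the database overload, the upstream DNS resolver memory leak.
2 steps out: the cache crash, the cache failover, the message queue failover.
3 steps out: the load balancer deadlock, the legacy DNS resolver restart, the regional scheduler certificate expiry.
Not reachable from it: the web server deadlock, the legacy CDN node latency spike, the upstream message queue latency spike, the legacy ingestion pipeline restart, the backup auth service timeout, the config service disk saturation, the primary load balancer overload.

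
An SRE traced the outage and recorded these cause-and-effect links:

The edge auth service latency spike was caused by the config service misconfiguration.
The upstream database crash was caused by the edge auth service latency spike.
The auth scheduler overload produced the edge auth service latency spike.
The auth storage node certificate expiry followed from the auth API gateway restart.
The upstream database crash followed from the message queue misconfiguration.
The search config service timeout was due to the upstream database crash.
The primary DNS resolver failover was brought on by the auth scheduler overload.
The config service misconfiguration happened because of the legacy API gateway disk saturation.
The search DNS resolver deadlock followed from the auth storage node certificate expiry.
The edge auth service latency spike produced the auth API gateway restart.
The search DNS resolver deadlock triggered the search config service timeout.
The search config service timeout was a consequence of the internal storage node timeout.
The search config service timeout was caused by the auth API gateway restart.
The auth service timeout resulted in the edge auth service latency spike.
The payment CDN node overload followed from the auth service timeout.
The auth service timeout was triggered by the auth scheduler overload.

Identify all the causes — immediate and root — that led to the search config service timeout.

Immediate causes of the search config service timeout: the internal storage node timeout, the auth API gateway restart, the search DNS resolver deadlock, the upstream database crash.
Further upstream: the auth scheduler overload, the auth service timeout, the legacy API gateway disk saturation, the config service misconfiguration, the edge auth service latency spike, the message queue misconfiguration, the auth storage node certificate expiry.

the auth API gateway restart, the auth scheduler overload, the auth service timeout, the auth storage node certificate expiry, the config service misconfiguration, the edge auth service latency spike, the internal storage node timeout, the legacy API gateway disk saturation, the message queue misconfiguration, the search DNS resolver deadlock, the upstream database crash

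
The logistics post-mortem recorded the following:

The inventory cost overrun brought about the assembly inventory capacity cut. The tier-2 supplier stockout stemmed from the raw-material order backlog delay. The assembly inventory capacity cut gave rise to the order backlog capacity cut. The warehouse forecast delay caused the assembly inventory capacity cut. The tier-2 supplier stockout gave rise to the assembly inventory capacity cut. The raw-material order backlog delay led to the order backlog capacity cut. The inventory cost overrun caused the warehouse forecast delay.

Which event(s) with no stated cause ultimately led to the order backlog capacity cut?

the inventory cost overrun, the raw-material order backlog delay

Tracing upstream from the order backlog capacity cut: the order backlog capacity cut ← the assembly inventory capacity cut ← the inventory cost overrun.
A separate upstream branch: the order backlog capacity cut ← the raw-material order backlog delay.
Each of those chain origins has no stated cause.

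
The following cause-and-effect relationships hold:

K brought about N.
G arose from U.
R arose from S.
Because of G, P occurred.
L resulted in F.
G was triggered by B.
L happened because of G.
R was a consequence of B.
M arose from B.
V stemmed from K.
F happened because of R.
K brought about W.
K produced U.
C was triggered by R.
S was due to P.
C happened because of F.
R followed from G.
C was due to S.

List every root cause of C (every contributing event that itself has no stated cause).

Tracing upstream from C: C ← R ← G ← U ← K.
A separate upstream branch: C ← R ← B.
Each of those chain origins has no stated cause.

B, K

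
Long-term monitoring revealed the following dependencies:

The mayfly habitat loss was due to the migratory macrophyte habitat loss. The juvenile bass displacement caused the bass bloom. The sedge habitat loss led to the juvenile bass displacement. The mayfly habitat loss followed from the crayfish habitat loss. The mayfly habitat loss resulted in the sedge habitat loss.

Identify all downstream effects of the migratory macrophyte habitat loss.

Direct effects: the mayfly habitat loss.
2 steps out: the sedge habitat loss.
3 steps out: the juvenile bass displacement.
4 steps out: the bass bloom.
Not reachable from it: the crayfish habitat loss.

the bass bloom, the juvenile bass displacement, the mayfly habitat loss, the sedge habitat loss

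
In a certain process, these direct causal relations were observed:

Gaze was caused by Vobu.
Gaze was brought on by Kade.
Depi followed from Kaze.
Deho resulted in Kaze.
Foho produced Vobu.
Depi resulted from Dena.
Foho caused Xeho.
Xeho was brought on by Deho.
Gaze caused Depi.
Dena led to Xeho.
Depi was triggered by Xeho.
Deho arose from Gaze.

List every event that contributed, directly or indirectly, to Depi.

Deho, Dena, Foho, Gaze, Kade, Kaze, Vobu, Xeho

Immediate causes of Depi: Gaze, Kaze, Dena, Xeho.
Further upstream: Foho, Kade, Vobu, Deho.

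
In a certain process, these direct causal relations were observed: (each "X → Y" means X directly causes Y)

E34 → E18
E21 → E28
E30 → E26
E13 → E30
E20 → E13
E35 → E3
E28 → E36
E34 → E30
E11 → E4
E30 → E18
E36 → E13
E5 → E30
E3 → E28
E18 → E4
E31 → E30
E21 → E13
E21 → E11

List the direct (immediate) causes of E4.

Upstream contributors include E21, E20, E35, E3, E28, E34, E5, E36, E13, E31, E30, but only E11, E18 feed directly into E4.

E11, E18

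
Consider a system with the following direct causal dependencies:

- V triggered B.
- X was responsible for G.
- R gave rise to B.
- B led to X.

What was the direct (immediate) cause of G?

X

Upstream contributors include R, V, B, but only X feeds directly into G.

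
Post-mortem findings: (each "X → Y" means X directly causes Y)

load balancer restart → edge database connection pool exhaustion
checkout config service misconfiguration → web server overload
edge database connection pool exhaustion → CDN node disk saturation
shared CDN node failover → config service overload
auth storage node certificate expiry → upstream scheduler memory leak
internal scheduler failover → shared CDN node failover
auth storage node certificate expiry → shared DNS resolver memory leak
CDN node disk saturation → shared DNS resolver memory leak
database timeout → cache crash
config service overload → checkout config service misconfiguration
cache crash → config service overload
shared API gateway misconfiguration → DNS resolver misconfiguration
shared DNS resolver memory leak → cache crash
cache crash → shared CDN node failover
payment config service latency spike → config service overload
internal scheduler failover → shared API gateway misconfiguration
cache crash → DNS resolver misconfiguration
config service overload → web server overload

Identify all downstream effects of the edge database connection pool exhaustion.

Direct effects: the CDN node disk saturation.
2 steps out: the shared DNS resolver memory leak.
3 steps out: the cache crash.
4 steps out: the DNS resolver misconfiguration, the shared CDN node failover, the config service overload.
5 steps out: the checkout config service misconfiguration, the web server overload.
Not reachable from it: the internal scheduler failover, the shared API gateway misconfiguration, the auth storage node certificate expiry, the database timeout, the upstream scheduler memory leak, the load balancer restart, the payment config service latency spike.

the CDN node disk saturation, the DNS resolver misconfiguration, the cache crash, the checkout config service misconfiguration, the config service overload, the shared CDN node failover, the shared DNS resolver memory leak, the web server overload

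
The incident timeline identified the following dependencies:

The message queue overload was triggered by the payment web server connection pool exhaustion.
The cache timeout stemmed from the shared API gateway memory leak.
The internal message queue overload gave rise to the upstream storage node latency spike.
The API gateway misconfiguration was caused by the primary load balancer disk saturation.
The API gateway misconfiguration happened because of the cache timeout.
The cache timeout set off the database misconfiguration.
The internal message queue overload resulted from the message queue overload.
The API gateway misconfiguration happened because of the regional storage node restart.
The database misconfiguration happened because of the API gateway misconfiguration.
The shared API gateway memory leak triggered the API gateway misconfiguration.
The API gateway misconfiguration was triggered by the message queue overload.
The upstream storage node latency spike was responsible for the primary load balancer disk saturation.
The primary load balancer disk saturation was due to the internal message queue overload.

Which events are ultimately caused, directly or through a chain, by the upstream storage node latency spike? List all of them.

the API gateway misconfiguration, the database misconfiguration, the primary load balancer disk saturation

Direct effects: the primary load balancer disk saturation.
2 steps out: the API gateway misconfiguration.
3 steps out: the database misconfiguration.
Not reachable from it: the shared API gateway memory leak, the payment web server connection pool exhaustion, the message queue overload, the internal message queue overload, the regional storage node restart, the cache timeout.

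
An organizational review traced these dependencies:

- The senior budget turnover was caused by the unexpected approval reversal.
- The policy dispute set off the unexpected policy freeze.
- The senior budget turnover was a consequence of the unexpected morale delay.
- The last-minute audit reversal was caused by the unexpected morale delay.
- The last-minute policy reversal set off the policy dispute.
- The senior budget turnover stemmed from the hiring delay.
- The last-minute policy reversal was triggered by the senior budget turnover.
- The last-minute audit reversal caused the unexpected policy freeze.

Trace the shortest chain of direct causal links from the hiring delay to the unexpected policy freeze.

the hiring delay → the senior budget turnover → the last-minute policy reversal → the policy dispute → the unexpected policy freeze

the hiring delay → the senior budget turnover
the senior budget turnover → the last-minute policy reversal
the last-minute policy reversal → the policy dispute
the policy dispute → the unexpected policy freeze
Length: 4 steps.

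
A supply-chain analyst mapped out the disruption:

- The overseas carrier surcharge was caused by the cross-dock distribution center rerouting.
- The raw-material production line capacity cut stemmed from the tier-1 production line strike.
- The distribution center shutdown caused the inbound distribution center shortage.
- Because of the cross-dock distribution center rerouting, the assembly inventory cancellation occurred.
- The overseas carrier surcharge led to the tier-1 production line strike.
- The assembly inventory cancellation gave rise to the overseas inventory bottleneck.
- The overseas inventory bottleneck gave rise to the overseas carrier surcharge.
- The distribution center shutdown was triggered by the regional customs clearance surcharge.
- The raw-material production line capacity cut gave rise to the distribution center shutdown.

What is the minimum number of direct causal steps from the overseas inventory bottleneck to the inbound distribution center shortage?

Shortest chain: the overseas inventory bottleneck → the overseas carrier surcharge → the tier-1 production line strike → the raw-material production line capacity cut → the distribution center shutdown → the inbound distribution center shortage.

5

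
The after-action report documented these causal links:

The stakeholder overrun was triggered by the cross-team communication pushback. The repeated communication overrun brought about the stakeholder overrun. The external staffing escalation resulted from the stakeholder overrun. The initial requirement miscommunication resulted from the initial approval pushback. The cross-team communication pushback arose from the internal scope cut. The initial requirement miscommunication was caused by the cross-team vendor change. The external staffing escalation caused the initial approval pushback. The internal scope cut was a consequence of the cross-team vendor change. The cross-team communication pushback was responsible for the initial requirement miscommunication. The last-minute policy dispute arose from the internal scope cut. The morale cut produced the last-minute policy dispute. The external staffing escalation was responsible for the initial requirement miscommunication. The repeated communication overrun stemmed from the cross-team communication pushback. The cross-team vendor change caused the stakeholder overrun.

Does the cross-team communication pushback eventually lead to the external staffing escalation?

Yes

There is a causal chain: the cross-team communication pushback → the stakeholder overrun → the external staffing escalation.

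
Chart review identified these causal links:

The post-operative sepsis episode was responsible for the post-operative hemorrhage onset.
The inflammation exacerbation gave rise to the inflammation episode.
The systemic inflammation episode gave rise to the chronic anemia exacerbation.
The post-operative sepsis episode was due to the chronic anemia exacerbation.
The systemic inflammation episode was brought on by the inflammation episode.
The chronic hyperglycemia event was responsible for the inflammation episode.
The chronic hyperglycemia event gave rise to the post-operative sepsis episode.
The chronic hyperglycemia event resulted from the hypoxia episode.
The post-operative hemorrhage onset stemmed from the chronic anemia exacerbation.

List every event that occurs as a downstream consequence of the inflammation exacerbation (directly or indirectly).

the chronic anemia exacerbation, the inflammation episode, the post-operative hemorrhage onset, the post-operative sepsis episode, the systemic inflammation episode

Direct effects: the inflammation episode.
2 steps out: the systemic inflammation episode.
3 steps out: the chronic anemia exacerbation.
4 steps out: the post-operative sepsis episode, the post-operative hemorrhage onset.
Not reachable from it: the hypoxia episode, the chronic hyperglycemia event.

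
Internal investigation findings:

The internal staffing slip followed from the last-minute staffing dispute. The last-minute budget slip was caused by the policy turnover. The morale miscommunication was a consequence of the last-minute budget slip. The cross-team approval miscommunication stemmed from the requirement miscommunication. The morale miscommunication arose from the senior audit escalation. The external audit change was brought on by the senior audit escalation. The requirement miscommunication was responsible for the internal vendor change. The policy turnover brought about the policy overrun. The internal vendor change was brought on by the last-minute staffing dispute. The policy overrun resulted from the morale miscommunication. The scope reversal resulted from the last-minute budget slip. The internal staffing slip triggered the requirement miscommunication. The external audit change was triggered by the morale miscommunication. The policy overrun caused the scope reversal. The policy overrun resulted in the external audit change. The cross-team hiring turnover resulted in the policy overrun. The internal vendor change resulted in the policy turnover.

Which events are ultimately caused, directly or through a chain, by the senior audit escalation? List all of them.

the external audit change, the morale miscommunication, the policy overrun, the scope reversal

Direct effects: the morale miscommunication, the external audit change.
2 steps out: the policy overrun.
3 steps out: the scope reversal.
Not reachable from it: the cross-team hiring turnover, the last-minute staffing dispute, the internal staffing slip, the requirement miscommunication, the internal vendor change, the policy turnover, the cross-team approval miscommunication, the last-minute budget slip.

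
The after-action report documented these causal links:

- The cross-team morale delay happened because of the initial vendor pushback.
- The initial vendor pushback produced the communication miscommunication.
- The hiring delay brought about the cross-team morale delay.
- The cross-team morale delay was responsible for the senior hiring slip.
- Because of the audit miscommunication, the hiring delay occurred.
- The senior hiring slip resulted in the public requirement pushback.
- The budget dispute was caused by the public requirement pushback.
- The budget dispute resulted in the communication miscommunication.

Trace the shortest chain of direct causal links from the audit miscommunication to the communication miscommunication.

the audit miscommunication → the hiring delay
the hiring delay → the cross-team morale delay
the cross-team morale delay → the senior hiring slip
the senior hiring slip → the public requirement pushback
the public requirement pushback → the budget dispute
the budget dispute → the communication miscommunication
Length: 6 steps.

the audit miscommunication → the hiring delay → the cross-team morale delay → the senior hiring slip → the public requirement pushback → the budget dispute → the communication miscommunication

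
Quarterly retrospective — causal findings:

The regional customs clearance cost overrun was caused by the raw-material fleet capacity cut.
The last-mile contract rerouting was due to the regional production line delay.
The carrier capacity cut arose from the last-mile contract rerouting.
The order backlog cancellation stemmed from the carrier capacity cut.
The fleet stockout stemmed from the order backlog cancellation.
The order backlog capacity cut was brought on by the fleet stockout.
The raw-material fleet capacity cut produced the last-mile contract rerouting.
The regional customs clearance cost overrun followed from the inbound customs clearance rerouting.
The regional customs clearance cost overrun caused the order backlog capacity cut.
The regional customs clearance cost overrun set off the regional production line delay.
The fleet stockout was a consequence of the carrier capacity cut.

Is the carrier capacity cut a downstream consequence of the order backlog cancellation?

No

The order backlog cancellation leads to the fleet stockout, the order backlog capacity cut; the carrier capacity cut is not among them.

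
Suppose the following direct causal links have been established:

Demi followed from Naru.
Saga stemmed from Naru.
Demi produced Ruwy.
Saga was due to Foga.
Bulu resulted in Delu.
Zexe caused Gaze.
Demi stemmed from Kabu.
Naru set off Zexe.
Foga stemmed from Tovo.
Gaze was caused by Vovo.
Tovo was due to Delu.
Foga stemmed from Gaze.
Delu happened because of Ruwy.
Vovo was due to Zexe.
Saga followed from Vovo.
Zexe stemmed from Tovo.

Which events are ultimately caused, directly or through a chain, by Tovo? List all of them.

Direct effects: Zexe, Foga.
2 steps out: Vovo, Gaze, Saga.
Not reachable from it: Naru, Kabu, Bulu, Demi, Ruwy, Delu.

Foga, Gaze, Saga, Vovo, Zexe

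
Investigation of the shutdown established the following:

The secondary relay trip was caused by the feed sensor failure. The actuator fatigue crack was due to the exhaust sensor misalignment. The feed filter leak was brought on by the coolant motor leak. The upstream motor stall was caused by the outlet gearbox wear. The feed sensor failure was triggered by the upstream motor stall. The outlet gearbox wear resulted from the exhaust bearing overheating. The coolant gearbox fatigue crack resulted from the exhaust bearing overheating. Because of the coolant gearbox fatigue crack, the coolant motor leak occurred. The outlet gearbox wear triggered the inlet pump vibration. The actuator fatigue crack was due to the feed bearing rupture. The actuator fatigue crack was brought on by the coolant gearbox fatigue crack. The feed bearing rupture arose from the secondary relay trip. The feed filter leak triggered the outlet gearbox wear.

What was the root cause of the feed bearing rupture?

Tracing upstream from the feed bearing rupture: the feed bearing rupture ← the secondary relay trip ← the feed sensor failure ← the upstream motor stall ← the outlet gearbox wear ← the exhaust bearing overheating.
The exhaust bearing overheating has no stated cause, so it is the root.

the exhaust bearing overheating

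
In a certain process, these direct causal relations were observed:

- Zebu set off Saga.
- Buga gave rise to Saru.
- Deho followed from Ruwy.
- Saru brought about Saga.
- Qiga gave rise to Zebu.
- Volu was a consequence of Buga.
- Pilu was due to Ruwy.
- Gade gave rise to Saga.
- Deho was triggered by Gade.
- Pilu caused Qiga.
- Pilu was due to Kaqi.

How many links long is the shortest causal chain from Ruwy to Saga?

Shortest chain: Ruwy → Pilu → Qiga → Zebu → Saga.

4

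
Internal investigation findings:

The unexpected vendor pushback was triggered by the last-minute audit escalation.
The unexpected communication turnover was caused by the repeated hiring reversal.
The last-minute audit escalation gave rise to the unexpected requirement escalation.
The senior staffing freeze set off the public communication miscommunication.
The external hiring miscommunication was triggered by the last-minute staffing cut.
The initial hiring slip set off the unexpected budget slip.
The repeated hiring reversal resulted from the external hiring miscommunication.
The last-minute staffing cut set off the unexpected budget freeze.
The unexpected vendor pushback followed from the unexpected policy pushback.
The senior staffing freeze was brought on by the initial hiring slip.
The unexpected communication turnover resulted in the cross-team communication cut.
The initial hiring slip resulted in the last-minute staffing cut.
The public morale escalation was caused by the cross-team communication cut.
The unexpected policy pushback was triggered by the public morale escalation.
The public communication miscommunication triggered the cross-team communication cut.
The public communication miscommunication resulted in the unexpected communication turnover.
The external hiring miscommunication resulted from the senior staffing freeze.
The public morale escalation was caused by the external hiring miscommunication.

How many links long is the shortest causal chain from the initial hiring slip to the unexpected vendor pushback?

Shortest chain: the initial hiring slip → the last-minute staffing cut → the external hiring miscommunication → the public morale escalation → the unexpected policy pushback → the unexpected vendor pushback.

5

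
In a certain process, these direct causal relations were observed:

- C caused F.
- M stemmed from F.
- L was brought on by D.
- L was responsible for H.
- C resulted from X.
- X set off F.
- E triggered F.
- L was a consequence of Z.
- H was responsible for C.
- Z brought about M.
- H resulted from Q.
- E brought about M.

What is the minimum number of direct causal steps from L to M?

4

Shortest chain: L → H → C → F → M.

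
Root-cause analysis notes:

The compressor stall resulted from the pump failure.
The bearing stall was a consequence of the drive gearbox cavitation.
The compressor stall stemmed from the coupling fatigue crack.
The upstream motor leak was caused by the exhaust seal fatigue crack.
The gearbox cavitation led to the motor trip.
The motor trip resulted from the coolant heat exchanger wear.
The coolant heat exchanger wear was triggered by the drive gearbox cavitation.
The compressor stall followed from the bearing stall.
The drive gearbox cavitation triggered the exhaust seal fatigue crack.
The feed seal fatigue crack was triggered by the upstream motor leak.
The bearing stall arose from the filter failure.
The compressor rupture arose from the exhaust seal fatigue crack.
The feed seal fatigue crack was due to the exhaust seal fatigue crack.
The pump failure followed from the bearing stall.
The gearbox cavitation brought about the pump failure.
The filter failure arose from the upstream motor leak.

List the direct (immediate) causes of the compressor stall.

Upstream contributors include the drive gearbox cavitation, the exhaust seal fatigue crack, the gearbox cavitation, the upstream motor leak, the filter failure, but only the bearing stall, the coupling fatigue crack, the pump failure feed directly into the compressor stall.

the bearing stall, the coupling fatigue crack, the pump failure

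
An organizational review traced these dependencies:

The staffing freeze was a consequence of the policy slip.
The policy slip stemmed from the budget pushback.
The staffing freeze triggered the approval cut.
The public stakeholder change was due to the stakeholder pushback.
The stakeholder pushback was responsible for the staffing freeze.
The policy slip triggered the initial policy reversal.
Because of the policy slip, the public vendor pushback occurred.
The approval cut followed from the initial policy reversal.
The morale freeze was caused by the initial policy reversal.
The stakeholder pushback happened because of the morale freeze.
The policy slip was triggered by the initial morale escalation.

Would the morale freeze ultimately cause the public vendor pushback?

The morale freeze leads to the stakeholder pushback, the staffing freeze, the public stakeholder change, the approval cut; the public vendor pushback is not among them.

No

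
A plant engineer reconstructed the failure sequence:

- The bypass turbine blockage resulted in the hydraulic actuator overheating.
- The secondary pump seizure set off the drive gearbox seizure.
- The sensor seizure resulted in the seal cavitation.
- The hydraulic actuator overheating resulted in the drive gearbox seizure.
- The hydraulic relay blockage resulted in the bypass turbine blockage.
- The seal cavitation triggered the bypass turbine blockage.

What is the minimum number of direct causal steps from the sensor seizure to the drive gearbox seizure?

Shortest chain: the sensor seizure → the seal cavitation → the bypass turbine blockage → the hydraulic actuator overheating → the drive gearbox seizure.

4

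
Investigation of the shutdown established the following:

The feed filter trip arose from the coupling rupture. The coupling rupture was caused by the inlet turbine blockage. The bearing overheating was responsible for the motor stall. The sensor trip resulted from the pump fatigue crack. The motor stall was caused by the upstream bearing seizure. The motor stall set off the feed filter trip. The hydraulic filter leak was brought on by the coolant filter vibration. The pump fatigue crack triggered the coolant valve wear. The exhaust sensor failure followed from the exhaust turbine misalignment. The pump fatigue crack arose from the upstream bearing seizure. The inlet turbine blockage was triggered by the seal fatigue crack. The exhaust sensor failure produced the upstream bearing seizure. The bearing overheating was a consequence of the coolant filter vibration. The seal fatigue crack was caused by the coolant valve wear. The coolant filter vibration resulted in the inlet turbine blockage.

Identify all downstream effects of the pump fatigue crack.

the coolant valve wear, the coupling rupture, the feed filter trip, the inlet turbine blockage, the seal fatigue crack, the sensor trip

Direct effects: the coolant valve wear, the sensor trip.
2 steps out: the seal fatigue crack.
3 steps out: the inlet turbine blockage.
4 steps out: the coupling rupture.
5 steps out: the feed filter trip.
Not reachable from it: the exhaust turbine misalignment, the coolant filter vibration, the hydraulic filter leak, the exhaust sensor failure, the upstream bearing seizure, the bearing overheating, the motor stall.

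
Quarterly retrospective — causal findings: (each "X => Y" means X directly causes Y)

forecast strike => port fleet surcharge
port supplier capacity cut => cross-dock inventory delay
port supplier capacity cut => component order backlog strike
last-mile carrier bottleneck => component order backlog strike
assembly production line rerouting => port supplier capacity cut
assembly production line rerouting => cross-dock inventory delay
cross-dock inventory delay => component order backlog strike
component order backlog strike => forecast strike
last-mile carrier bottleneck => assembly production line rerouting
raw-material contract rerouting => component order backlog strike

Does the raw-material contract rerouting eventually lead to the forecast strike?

There is a causal chain: the raw-material contract rerouting → the component order backlog strike → the forecast strike.

Yes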